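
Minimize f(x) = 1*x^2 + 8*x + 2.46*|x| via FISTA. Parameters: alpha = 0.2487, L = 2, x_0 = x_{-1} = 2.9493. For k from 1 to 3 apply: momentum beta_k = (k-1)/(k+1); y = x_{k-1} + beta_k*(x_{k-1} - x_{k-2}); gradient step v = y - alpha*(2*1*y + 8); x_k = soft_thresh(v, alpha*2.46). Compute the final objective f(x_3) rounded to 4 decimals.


FISTA on f(x) = 1*x^2 + 8*x + 2.46*|x|
L = 2, alpha = 0.2487
Iteration 1: beta = 0.0, y = 2.9493 + 0.0*(2.9493 - 2.9493) = 2.9493
  grad(y) = 13.8986, v = y - alpha*grad = -0.5073
  prox(v) = soft_thresh(-0.5073, 0.6118) = 0.0
Iteration 2: beta = 0.3333, y = 0.0 + 0.3333*(0.0 - 2.9493) = -0.9831
  grad(y) = 6.0338, v = y - alpha*grad = -2.4837
  prox(v) = soft_thresh(-2.4837, 0.6118) = -1.8719
Iteration 3: beta = 0.5, y = -1.8719 + 0.5*(-1.8719 - 0.0) = -2.8079
  grad(y) = 2.3843, v = y - alpha*grad = -3.4008
  prox(v) = soft_thresh(-3.4008, 0.6118) = -2.789
f(x_3) = 1*(-2.789)^2 + 8*(-2.789) + 2.46*|-2.789| = -7.6725


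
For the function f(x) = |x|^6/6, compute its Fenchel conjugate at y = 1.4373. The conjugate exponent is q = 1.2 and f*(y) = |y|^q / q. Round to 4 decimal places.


The conjugate exponent q satisfies 1/p + 1/q = 1.
p = 6, so q = 6/(6 - 1) = 1.2
|y|^q = 1.4373^1.2 = 1.5455
f*(1.4373) = 1.5455 / 1.2 = 1.2879


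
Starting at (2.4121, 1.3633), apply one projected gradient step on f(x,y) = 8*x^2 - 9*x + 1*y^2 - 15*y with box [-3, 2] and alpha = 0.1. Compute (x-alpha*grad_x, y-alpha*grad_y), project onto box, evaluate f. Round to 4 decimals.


Step 1: Compute gradient at (2.4121, 1.3633).
grad_x = 2*8*2.4121 - 9 = 29.5936
grad_y = 2*1*1.3633 - 15 = -12.2734
Step 2: Gradient step.
x_raw = 2.4121 - 0.1*29.5936 = -0.5473
y_raw = 1.3633 - 0.1*-12.2734 = 2.5906
Step 3: Project onto [-3, 2].
x_proj = clip(-0.5473) = -0.5473
y_proj = clip(2.5906) = 2.0
Step 4: Evaluate f.
f(-0.5473, 2.0) = -18.6787


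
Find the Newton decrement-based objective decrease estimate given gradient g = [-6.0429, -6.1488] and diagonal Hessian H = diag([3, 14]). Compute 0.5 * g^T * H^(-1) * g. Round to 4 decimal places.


Step 1: H is diagonal, so H^(-1) * g = [-2.0143, -0.4392].
Step 2: g^T H^(-1) g = sum_i g_i^2 / H_ii
  = (-6.0429)^2/3 + (-6.1488)^2/14
  = 12.1722 + 2.7006 = 14.8728
Step 3: Objective decrease = 0.5 * g^T H^(-1) g = 7.4364


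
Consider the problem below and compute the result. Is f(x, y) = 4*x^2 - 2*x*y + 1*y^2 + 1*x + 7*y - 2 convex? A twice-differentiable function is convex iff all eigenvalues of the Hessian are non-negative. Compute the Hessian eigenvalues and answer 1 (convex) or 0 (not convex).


The Hessian of f(x,y) = 4*x^2 - 2*x*y + 1*y^2 + 1*x + 7*y - 2 is:
H = [[8, -2], [-2, 2]]
Trace = 8 + 2 = 10
Determinant = 8*2 - (-2)^2 = 12
Discriminant = (10)^2 - 4*12 = 52.0
Eigenvalues: lambda_1 = 1.3944, lambda_2 = 8.6056
The function is convex.

1


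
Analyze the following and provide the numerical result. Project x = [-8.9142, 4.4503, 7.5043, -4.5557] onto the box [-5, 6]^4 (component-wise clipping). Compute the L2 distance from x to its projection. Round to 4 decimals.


Project each component onto [-5, 6].
clip(-8.9142) = -5.0, clip(4.4503) = 4.4503, clip(7.5043) = 6.0, clip(-4.5557) = -4.5557
Projection = [-5.0, 4.4503, 6.0, -4.5557]
Squared diffs: [15.321, 0.0, 2.2629, 0.0]
Distance = sqrt(17.5839) = 4.1933


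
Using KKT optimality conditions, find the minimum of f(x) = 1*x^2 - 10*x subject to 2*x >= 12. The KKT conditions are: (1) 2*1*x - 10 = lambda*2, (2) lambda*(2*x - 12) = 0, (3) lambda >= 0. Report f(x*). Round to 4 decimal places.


Step 1: Try lambda = 0 (constraint inactive).
x_unc = 10/(2*1) = 5.0
Check: 2*5.0 = 10.0 < 12 -- violated!
Step 2: Constraint must be active: 2*x = 12
x* = 12/2 = 6.0
lambda = (2*1*6.0 - 10)/2 = 1.0
Step 3: Compute optimal value.
f(x*) = 1*6.0^2 - 10*6.0 = -24.0


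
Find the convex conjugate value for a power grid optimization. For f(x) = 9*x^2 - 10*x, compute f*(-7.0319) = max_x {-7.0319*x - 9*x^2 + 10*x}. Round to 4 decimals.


f*(y) = sup_x {y*x - a*x^2 - b*x} = sup_x {(y-b)*x - a*x^2}
FOC: (y - b) - 2a*x = 0 => x* = (y - b)/(2a)
x* = (-7.0319 + 10)/(2*9) = 0.1649
f*(-7.0319) = (y-b)^2/(4a) = (-7.0319 + 10)^2/(4*9)
= 8.8096/36 = 0.2447


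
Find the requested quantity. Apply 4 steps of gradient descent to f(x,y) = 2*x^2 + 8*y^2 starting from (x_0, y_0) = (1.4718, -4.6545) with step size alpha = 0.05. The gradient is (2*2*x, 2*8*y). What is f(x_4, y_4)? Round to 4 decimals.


Gradient descent on f(x,y) = 2*x^2 + 8*y^2.
Starting point: (1.4718, -4.6545), alpha = 0.05
Step 1: grad_x = 2*2*1.4718 = 5.8872, grad_y = 2*8*-4.6545 = -74.472
  x_1 = 1.4718 - 0.05*5.8872 = 1.1774
  y_1 = -4.6545 - 0.05*-74.472 = -0.9309
Step 2: grad_x = 2*2*1.1774 = 4.7098, grad_y = 2*8*-0.9309 = -14.8944
  x_2 = 1.1774 - 0.05*4.7098 = 0.942
  y_2 = -0.9309 - 0.05*-14.8944 = -0.1862
Step 3: grad_x = 2*2*0.942 = 3.7678, grad_y = 2*8*-0.1862 = -2.9789
  x_3 = 0.942 - 0.05*3.7678 = 0.7536
  y_3 = -0.1862 - 0.05*-2.9789 = -0.0372
Step 4: grad_x = 2*2*0.7536 = 3.0142, grad_y = 2*8*-0.0372 = -0.5958
  x_4 = 0.7536 - 0.05*3.0142 = 0.6028
  y_4 = -0.0372 - 0.05*-0.5958 = -0.0074
f(0.6028, -0.0074) = 2*0.6028^2 + 8*(-0.0074)^2 = 0.7273


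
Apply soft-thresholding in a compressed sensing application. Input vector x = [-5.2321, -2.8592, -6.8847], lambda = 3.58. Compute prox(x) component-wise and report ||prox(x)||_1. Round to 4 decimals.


Soft-thresholding with lambda = 3.58:
prox(-5.2321) = sign(-5.2321)*max(|-5.2321| - 3.58, 0) = -1.6521
prox(-2.8592) = sign(-2.8592)*max(|-2.8592| - 3.58, 0) = 0.0
prox(-6.8847) = sign(-6.8847)*max(|-6.8847| - 3.58, 0) = -3.3047
prox(x) = [-1.6521, 0.0, -3.3047]
||prox(x)||_1 = 1.6521 + 0.0 + 3.3047 = 4.9568


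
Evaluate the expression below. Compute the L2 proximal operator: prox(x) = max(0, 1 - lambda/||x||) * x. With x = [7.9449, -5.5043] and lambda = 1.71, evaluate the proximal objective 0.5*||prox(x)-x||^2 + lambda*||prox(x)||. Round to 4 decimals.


Step 1: Compute ||x||.
||x|| = 9.6653
Step 2: Compute scaling factor.
scale = max(0, 1 - 1.71/9.6653) = 0.8231
Step 3: prox(x) = [6.5393, -4.5305]
||prox(x)|| = 7.9553
Step 4: Proximal objective.
0.5*||prox-x||^2 = 1.4621
lambda*||prox|| = 13.6036
Total = 15.0657


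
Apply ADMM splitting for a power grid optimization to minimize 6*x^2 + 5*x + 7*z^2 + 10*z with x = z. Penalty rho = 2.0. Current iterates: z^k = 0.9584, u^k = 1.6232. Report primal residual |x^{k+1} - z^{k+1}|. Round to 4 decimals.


ADMM iteration with rho = 2.0, z^k = 0.9584, u^k = 1.6232
Step 1: x-update.
Minimize 6*x^2 + 5*x + (2.0/2)*(x - 0.9584 + 1.6232)^2
FOC: (2*6 + 2.0)*x = -5 + 2.0*(0.9584 - 1.6232)
x^{k+1} = -0.4521
Step 2: z-update.
Minimize 7*z^2 + 10*z + (2.0/2)*(-0.4521 - z + 1.6232)^2
FOC: (2*7 + 2.0)*z = -10 + 2.0*(-0.4521 + 1.6232)
z^{k+1} = -0.4786
Step 3: u-update.
u^{k+1} = 1.6232 - 0.4521 + 0.4786 = 1.6497
Step 4: Primal residual = |-0.4521 + 0.4786| = 0.0265


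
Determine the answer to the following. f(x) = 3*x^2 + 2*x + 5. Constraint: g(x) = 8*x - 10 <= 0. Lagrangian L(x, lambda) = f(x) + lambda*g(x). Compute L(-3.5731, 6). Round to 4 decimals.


Step 1: Evaluate f(x).
f(-3.5731) = 3*(-3.5731)^2 + 2*(-3.5731) + 5 = 36.1549
Step 2: Evaluate g(x).
g(-3.5731) = 8*-3.5731 - 10 = -38.5848
Step 3: Compute Lagrangian.
L = 36.1549 + 6*-38.5848 = -195.3539


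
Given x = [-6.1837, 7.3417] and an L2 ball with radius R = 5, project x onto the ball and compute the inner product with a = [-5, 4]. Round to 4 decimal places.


Step 1: Compute ||x|| (intermediates to 6 decimals).
||x|| = sqrt((-6.1837)^2 + 7.3417^2) = 9.598891
Step 2: Project.
Since ||x|| > R, scale = R/||x|| = 5/9.598891 = 0.520894, proj(x) = scale * x
proj(x) = [-3.221052, 3.824247]
Step 3: Dot product.
a^T * proj(x) = -5*(-3.221052) + 4*3.824247 = 31.4022


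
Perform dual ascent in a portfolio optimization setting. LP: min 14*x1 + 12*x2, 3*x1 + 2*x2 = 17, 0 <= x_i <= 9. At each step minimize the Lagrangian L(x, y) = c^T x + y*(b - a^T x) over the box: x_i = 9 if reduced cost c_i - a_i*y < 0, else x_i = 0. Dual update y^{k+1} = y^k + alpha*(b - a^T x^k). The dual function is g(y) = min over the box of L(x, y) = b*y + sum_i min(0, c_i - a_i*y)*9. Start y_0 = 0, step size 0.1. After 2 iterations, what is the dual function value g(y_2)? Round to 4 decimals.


Dual ascent for LP: min 14*x1 + 12*x2, 3*x1 + 2*x2 = 17, 0 <= x_i <= 9
Step 1: y^k = 0.0, reduced costs: (14.0, 12.0)
  x^k = (0.0, 0.0), subgradient = b - a^T x = 17.0
  y^{k+1} = 0.0 + 0.1*17.0 = 1.7
Step 2: y^k = 1.7, reduced costs: (8.9, 8.6)
  x^k = (0.0, 0.0), subgradient = b - a^T x = 17.0
  y^{k+1} = 1.7 + 0.1*17.0 = 3.4
Dual objective at y_2 = 3.4: reduced costs (3.8, 5.2), box minimizer x = (0.0, 0.0)
g(y_2) = b*y + (c1 - a1*y)*x1 + (c2 - a2*y)*x2 = 17*3.4 + 3.8*0.0 + 5.2*0.0 = 57.8 + 0.0 + 0.0 = 57.8


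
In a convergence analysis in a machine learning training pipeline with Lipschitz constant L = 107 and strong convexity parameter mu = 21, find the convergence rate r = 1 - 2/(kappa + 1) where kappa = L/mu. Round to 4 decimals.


Step 1: Compute the condition number.
kappa = L/mu = 107/21 = 5.0952
Step 2: Compute the convergence rate.
r = 1 - 2/(kappa + 1) = 1 - 2*mu/(L + mu) = (L - mu)/(L + mu) = 86/128 = 0.6719


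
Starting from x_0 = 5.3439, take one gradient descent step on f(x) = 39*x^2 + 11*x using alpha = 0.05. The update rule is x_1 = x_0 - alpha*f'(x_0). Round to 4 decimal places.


We compute the gradient at x_0 and apply the update.
f'(x) = 78*x + 11
f'(5.3439) = 78*5.3439 + 11 = 427.8242
x_1 = 5.3439 - 0.05*427.8242 = -16.0473


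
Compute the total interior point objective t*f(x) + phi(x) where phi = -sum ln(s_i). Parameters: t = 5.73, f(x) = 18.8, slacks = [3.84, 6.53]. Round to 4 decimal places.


Step 1: Compute log-barrier.
ln values: [1.3455, 1.8764]
phi = -(1.3455 + 1.8764) = -3.2219
Step 2: Compute augmented objective.
t*f(x) = 5.73*18.8 = 107.724
Total = 107.724 - 3.2219 = 104.5021


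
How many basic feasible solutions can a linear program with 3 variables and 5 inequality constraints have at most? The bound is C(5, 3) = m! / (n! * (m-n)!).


Each vertex corresponds to some choice of n active constraints out of m, so the number of vertices is at most C(m, n) = m! / (n!(m-n)!).
m = 5, n = 3
Numerator: 5 * 4 * 3
Denominator: 3! = 6
C(5, 3) = 10


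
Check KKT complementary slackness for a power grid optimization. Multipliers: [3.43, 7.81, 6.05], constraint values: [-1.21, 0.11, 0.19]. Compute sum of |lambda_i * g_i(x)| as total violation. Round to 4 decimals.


KKT complementary slackness check:
lambda_1 * g_1 = 3.43 * -1.21 = -4.1503
lambda_2 * g_2 = 7.81 * 0.11 = 0.8591
lambda_3 * g_3 = 6.05 * 0.19 = 1.1495
Total violation = 4.1503 + 0.8591 + 1.1495 = 6.1589


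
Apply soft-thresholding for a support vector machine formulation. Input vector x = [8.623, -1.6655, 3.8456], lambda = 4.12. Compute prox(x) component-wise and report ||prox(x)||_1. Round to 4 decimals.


Soft-thresholding with lambda = 4.12:
prox(8.623) = sign(8.623)*max(|8.623| - 4.12, 0) = 4.503
prox(-1.6655) = sign(-1.6655)*max(|-1.6655| - 4.12, 0) = 0.0
prox(3.8456) = sign(3.8456)*max(|3.8456| - 4.12, 0) = 0.0
prox(x) = [4.503, 0.0, 0.0]
||prox(x)||_1 = 4.503 + 0.0 + 0.0 = 4.503


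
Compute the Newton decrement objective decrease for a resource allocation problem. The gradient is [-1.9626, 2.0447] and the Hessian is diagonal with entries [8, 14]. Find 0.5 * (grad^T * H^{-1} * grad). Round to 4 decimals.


Step 1: H is diagonal, so H^(-1) * g = [-0.2453, 0.1461].
Step 2: g^T H^(-1) g = sum_i g_i^2 / H_ii
  = (-1.9626)^2/8 + (2.0447)^2/14
  = 0.4815 + 0.2986 = 0.7801
Step 3: Objective decrease = 0.5 * g^T H^(-1) g = 0.3901


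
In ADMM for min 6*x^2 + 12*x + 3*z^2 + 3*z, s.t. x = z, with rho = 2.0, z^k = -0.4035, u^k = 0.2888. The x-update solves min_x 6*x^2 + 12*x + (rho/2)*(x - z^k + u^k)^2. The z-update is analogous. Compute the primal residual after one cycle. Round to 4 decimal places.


ADMM iteration with rho = 2.0, z^k = -0.4035, u^k = 0.2888
Step 1: x-update.
Minimize 6*x^2 + 12*x + (2.0/2)*(x + 0.4035 + 0.2888)^2
FOC: (2*6 + 2.0)*x = -12 + 2.0*(-0.4035 - 0.2888)
x^{k+1} = -0.956
Step 2: z-update.
Minimize 3*z^2 + 3*z + (2.0/2)*(-0.956 - z + 0.2888)^2
FOC: (2*3 + 2.0)*z = -3 + 2.0*(-0.956 + 0.2888)
z^{k+1} = -0.5418
Step 3: u-update.
u^{k+1} = 0.2888 - 0.956 + 0.5418 = -0.1254
Step 4: Primal residual = |-0.956 + 0.5418| = 0.4142


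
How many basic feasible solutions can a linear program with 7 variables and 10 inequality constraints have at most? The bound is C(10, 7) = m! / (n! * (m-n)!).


Each vertex corresponds to some choice of n active constraints out of m, so the number of vertices is at most C(m, n) = m! / (n!(m-n)!).
m = 10, n = 7
Numerator: 10 * 9 * 8 * 7 * 6 * 5 * 4
Denominator: 7! = 5040
C(10, 7) = 120


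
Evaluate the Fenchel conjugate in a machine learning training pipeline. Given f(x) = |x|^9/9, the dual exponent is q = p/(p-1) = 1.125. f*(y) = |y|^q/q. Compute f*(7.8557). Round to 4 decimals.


The conjugate exponent q satisfies 1/p + 1/q = 1.
p = 9, so q = 9/(9 - 1) = 1.125
|y|^q = 7.8557^1.125 = 10.1644
f*(7.8557) = 10.1644 / 1.125 = 9.035


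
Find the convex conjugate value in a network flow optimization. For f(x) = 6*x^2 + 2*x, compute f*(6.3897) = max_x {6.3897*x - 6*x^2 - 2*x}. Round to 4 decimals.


f*(y) = sup_x {y*x - a*x^2 - b*x} = sup_x {(y-b)*x - a*x^2}
FOC: (y - b) - 2a*x = 0 => x* = (y - b)/(2a)
x* = (6.3897 - 2)/(2*6) = 0.3658
f*(6.3897) = (y-b)^2/(4a) = (6.3897 - 2)^2/(4*6)
= 19.2695/24 = 0.8029


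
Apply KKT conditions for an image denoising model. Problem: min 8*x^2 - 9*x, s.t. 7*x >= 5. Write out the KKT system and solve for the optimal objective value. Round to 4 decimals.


Step 1: Try lambda = 0 (constraint inactive).
x_unc = 9/(2*8) = 0.5625
Check: 7*0.5625 = 3.9375 < 5 -- violated!
Step 2: Constraint must be active: 7*x = 5
x* = 5/7 = 0.7143 (rounded; the exact value 5/7 is used below)
lambda = (2*8*(5/7) - 9)/7 = 0.3469
Step 3: Compute optimal value.
f(x*) = 8*(5/7)^2 - 9*(5/7) = -2.3469


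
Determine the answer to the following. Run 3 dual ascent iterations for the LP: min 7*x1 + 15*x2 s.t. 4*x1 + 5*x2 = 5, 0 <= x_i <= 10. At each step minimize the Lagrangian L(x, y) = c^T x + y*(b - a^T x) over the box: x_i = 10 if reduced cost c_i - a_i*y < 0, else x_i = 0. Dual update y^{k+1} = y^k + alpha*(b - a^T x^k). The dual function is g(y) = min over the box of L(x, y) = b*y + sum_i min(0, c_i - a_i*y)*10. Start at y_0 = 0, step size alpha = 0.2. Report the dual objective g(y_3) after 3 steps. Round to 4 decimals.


Dual ascent for LP: min 7*x1 + 15*x2, 4*x1 + 5*x2 = 5, 0 <= x_i <= 10
Step 1: y^k = 0.0, reduced costs: (7.0, 15.0)
  x^k = (0.0, 0.0), subgradient = b - a^T x = 5.0
  y^{k+1} = 0.0 + 0.2*5.0 = 1.0
Step 2: y^k = 1.0, reduced costs: (3.0, 10.0)
  x^k = (0.0, 0.0), subgradient = b - a^T x = 5.0
  y^{k+1} = 1.0 + 0.2*5.0 = 2.0
Step 3: y^k = 2.0, reduced costs: (-1.0, 5.0)
  x^k = (10.0, 0.0), subgradient = b - a^T x = -35.0
  y^{k+1} = 2.0 + 0.2*-35.0 = -5.0
Dual objective at y_3 = -5.0: reduced costs (27.0, 40.0), box minimizer x = (0.0, 0.0)
g(y_3) = b*y + (c1 - a1*y)*x1 + (c2 - a2*y)*x2 = 5*(-5.0) + 27.0*0.0 + 40.0*0.0 = -25.0 + 0.0 + 0.0 = -25.0


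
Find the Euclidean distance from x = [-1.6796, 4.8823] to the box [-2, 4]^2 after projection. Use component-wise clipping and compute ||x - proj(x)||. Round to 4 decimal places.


Project each component onto [-2, 4].
clip(-1.6796) = -1.6796, clip(4.8823) = 4.0
Projection = [-1.6796, 4.0]
Squared diffs: [0.0, 0.7785]
Distance = sqrt(0.7785) = 0.8823


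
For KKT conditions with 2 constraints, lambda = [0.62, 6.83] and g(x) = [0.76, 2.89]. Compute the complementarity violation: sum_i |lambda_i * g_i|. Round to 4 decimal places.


KKT complementary slackness check:
lambda_1 * g_1 = 0.62 * 0.76 = 0.4712
lambda_2 * g_2 = 6.83 * 2.89 = 19.7387
Total violation = 0.4712 + 19.7387 = 20.2099


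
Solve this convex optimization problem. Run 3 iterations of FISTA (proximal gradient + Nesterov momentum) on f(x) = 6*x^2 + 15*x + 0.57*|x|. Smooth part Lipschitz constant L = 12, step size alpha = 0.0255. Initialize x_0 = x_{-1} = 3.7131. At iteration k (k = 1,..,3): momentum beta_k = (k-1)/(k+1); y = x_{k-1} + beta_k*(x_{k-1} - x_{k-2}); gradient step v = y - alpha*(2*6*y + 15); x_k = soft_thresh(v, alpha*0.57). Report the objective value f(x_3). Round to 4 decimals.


FISTA on f(x) = 6*x^2 + 15*x + 0.57*|x|
L = 12, alpha = 0.0255
Iteration 1: beta = 0.0, y = 3.7131 + 0.0*(3.7131 - 3.7131) = 3.7131
  grad(y) = 59.5572, v = y - alpha*grad = 2.1944
  prox(v) = soft_thresh(2.1944, 0.0145) = 2.1799
Iteration 2: beta = 0.3333, y = 2.1799 + 0.3333*(2.1799 - 3.7131) = 1.6688
  grad(y) = 35.0253, v = y - alpha*grad = 0.7756
  prox(v) = soft_thresh(0.7756, 0.0145) = 0.7611
Iteration 3: beta = 0.5, y = 0.7611 + 0.5*(0.7611 - 2.1799) = 0.0517
  grad(y) = 15.6206, v = y - alpha*grad = -0.3466
  prox(v) = soft_thresh(-0.3466, 0.0145) = -0.3321
f(x_3) = 6*(-0.3321)^2 + 15*(-0.3321) + 0.57*|-0.3321| = -4.1302


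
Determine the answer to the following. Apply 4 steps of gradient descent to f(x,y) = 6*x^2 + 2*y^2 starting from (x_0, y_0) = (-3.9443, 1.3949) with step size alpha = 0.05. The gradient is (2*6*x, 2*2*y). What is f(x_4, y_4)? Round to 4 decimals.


Gradient descent on f(x,y) = 6*x^2 + 2*y^2.
Starting point: (-3.9443, 1.3949), alpha = 0.05
Step 1: grad_x = 2*6*-3.9443 = -47.3316, grad_y = 2*2*1.3949 = 5.5796
  x_1 = -3.9443 - 0.05*-47.3316 = -1.5777
  y_1 = 1.3949 - 0.05*5.5796 = 1.1159
Step 2: grad_x = 2*6*-1.5777 = -18.9326, grad_y = 2*2*1.1159 = 4.4637
  x_2 = -1.5777 - 0.05*-18.9326 = -0.6311
  y_2 = 1.1159 - 0.05*4.4637 = 0.8927
Step 3: grad_x = 2*6*-0.6311 = -7.5731, grad_y = 2*2*0.8927 = 3.5709
  x_3 = -0.6311 - 0.05*-7.5731 = -0.2524
  y_3 = 0.8927 - 0.05*3.5709 = 0.7142
Step 4: grad_x = 2*6*-0.2524 = -3.0292, grad_y = 2*2*0.7142 = 2.8568
  x_4 = -0.2524 - 0.05*-3.0292 = -0.101
  y_4 = 0.7142 - 0.05*2.8568 = 0.5714
f(-0.101, 0.5714) = 6*(-0.101)^2 + 2*0.5714^2 = 0.7141


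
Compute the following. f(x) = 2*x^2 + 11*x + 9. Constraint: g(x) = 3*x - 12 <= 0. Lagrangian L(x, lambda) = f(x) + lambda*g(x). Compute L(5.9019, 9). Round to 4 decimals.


Step 1: Evaluate f(x).
f(5.9019) = 2*5.9019^2 + 11*5.9019 + 9 = 143.5857
Step 2: Evaluate g(x).
g(5.9019) = 3*5.9019 - 12 = 5.7057
Step 3: Compute Lagrangian.
L = 143.5857 + 9*5.7057 = 194.937


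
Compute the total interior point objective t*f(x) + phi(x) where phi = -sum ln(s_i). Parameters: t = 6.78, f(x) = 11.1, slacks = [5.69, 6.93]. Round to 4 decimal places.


Step 1: Compute log-barrier.
ln values: [1.7387, 1.9359]
phi = -(1.7387 + 1.9359) = -3.6746
Step 2: Compute augmented objective.
t*f(x) = 6.78*11.1 = 75.258
Total = 75.258 - 3.6746 = 71.5834


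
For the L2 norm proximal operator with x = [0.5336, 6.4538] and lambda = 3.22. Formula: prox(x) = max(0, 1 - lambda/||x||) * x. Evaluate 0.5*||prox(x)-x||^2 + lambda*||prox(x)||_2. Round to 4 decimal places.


Step 1: Compute ||x||.
||x|| = 6.4758
Step 2: Compute scaling factor.
scale = max(0, 1 - 3.22/6.4758) = 0.5028
Step 3: prox(x) = [0.2683, 3.2447]
||prox(x)|| = 3.2558
Step 4: Proximal objective.
0.5*||prox-x||^2 = 5.1842
lambda*||prox|| = 10.4837
Total = 15.6679


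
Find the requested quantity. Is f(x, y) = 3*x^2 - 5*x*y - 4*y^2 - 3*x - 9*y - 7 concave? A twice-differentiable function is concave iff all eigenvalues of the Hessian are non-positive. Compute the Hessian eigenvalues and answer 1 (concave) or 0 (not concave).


The Hessian of f(x,y) = 3*x^2 - 5*x*y - 4*y^2 - 3*x - 9*y - 7 is:
H = [[6, -5], [-5, -8]]
Trace = 6 - 8 = -2
Determinant = 6*-8 - (-5)^2 = -73
Discriminant = (-2)^2 - 4*-73 = 296.0
Eigenvalues: lambda_1 = -9.6023, lambda_2 = 7.6023
The function is not concave.

0


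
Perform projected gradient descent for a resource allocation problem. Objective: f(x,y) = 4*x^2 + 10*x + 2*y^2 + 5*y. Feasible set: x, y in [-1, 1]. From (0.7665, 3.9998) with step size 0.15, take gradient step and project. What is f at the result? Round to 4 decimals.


Step 1: Compute gradient at (0.7665, 3.9998).
grad_x = 2*4*0.7665 + 10 = 16.132
grad_y = 2*2*3.9998 + 5 = 20.9992
Step 2: Gradient step.
x_raw = 0.7665 - 0.15*16.132 = -1.6533
y_raw = 3.9998 - 0.15*20.9992 = 0.8499
Step 3: Project onto [-1, 1].
x_proj = clip(-1.6533) = -1.0
y_proj = clip(0.8499) = 0.8499
Step 4: Evaluate f.
f(-1.0, 0.8499) = -0.3057


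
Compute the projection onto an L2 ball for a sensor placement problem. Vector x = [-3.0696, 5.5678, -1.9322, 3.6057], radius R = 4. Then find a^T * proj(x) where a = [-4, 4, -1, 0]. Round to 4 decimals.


Step 1: Compute ||x|| (intermediates to 6 decimals).
||x|| = sqrt((-3.0696)^2 + 5.5678^2 + (-1.9322)^2 + 3.6057^2) = 7.560245
Step 2: Project.
Since ||x|| > R, scale = R/||x|| = 4/7.560245 = 0.529083, proj(x) = scale * x
proj(x) = [-1.624073, 2.945828, -1.022294, 1.907715]
Step 3: Dot product.
a^T * proj(x) = -4*(-1.624073) + 4*2.945828 - 1*(-1.022294) + 0*1.907715 = 19.3019


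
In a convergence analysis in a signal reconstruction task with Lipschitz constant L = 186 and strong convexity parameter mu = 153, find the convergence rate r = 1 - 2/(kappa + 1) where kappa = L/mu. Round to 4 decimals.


Step 1: Compute the condition number.
kappa = L/mu = 186/153 = 1.2157
Step 2: Compute the convergence rate.
r = 1 - 2/(kappa + 1) = 1 - 2*mu/(L + mu) = (L - mu)/(L + mu) = 33/339 = 0.0973


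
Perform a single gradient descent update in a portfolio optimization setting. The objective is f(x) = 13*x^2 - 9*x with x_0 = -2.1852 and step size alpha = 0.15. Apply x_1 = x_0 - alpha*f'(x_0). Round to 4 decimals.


We compute the gradient at x_0 and apply the update.
f'(x) = 26*x - 9
f'(-2.1852) = 26*-2.1852 - 9 = -65.8152
x_1 = -2.1852 - 0.15*-65.8152 = 7.6871


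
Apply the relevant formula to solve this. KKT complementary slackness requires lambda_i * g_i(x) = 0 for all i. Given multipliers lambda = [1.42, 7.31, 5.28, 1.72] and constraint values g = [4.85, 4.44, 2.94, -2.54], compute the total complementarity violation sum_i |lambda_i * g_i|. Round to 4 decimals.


KKT complementary slackness check:
lambda_1 * g_1 = 1.42 * 4.85 = 6.887
lambda_2 * g_2 = 7.31 * 4.44 = 32.4564
lambda_3 * g_3 = 5.28 * 2.94 = 15.5232
lambda_4 * g_4 = 1.72 * -2.54 = -4.3688
Total violation = 6.887 + 32.4564 + 15.5232 + 4.3688 = 59.2354


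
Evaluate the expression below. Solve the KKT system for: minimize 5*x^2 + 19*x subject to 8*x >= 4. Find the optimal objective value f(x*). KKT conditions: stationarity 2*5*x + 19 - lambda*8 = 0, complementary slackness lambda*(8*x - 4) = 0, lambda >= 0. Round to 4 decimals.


Step 1: Try lambda = 0 (constraint inactive).
x_unc = -19/(2*5) = -1.9
Check: 8*-1.9 = -15.2 < 4 -- violated!
Step 2: Constraint must be active: 8*x = 4
x* = 4/8 = 0.5
lambda = (2*5*0.5 + 19)/8 = 3.0
Step 3: Compute optimal value.
f(x*) = 5*0.5^2 + 19*0.5 = 10.75


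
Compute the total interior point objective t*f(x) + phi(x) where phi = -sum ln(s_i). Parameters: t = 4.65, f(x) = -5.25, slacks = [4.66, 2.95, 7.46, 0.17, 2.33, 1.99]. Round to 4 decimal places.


Step 1: Compute log-barrier.
ln values: [1.539, 1.0818, 2.0096, -1.772, 0.8459, 0.6881]
phi = -(1.539 + 1.0818 + 2.0096 - 1.772 + 0.8459 + 0.6881) = -4.3924
Step 2: Compute augmented objective.
t*f(x) = 4.65*-5.25 = -24.4125
Total = -24.4125 - 4.3924 = -28.8049


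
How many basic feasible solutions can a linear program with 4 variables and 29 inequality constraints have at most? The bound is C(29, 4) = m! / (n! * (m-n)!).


Each vertex corresponds to some choice of n active constraints out of m, so the number of vertices is at most C(m, n) = m! / (n!(m-n)!).
m = 29, n = 4
Numerator: 29 * 28 * 27 * 26
Denominator: 4! = 24
C(29, 4) = 23751


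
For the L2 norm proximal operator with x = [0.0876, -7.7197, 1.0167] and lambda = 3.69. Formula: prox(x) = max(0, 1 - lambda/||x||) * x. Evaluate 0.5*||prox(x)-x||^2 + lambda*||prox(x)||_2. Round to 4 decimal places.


Step 1: Compute ||x||.
||x|| = 7.7869
Step 2: Compute scaling factor.
scale = max(0, 1 - 3.69/7.7869) = 0.5261
Step 3: prox(x) = [0.0461, -4.0615, 0.5349]
||prox(x)|| = 4.0969
Step 4: Proximal objective.
0.5*||prox-x||^2 = 6.8081
lambda*||prox|| = 15.1176
Total = 21.9254


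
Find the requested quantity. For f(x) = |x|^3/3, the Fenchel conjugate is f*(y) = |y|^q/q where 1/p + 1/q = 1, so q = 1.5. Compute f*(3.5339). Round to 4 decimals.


The conjugate exponent q satisfies 1/p + 1/q = 1.
p = 3, so q = 3/(3 - 1) = 1.5
|y|^q = 3.5339^1.5 = 6.6433
f*(3.5339) = 6.6433 / 1.5 = 4.4288


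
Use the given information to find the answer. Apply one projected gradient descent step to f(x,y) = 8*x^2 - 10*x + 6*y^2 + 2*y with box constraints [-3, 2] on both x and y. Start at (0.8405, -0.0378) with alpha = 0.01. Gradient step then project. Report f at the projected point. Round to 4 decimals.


Step 1: Compute gradient at (0.8405, -0.0378).
grad_x = 2*8*0.8405 - 10 = 3.448
grad_y = 2*6*-0.0378 + 2 = 1.5464
Step 2: Gradient step.
x_raw = 0.8405 - 0.01*3.448 = 0.806
y_raw = -0.0378 - 0.01*1.5464 = -0.0533
Step 3: Project onto [-3, 2].
x_proj = clip(0.806) = 0.806
y_proj = clip(-0.0533) = -0.0533
Step 4: Evaluate f.
f(0.806, -0.0533) = -2.9524


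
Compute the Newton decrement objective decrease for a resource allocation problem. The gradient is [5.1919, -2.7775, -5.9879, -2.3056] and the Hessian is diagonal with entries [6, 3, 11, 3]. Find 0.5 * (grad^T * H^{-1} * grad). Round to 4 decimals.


Step 1: H is diagonal, so H^(-1) * g = [0.8653, -0.9258, -0.5444, -0.7685].
Step 2: g^T H^(-1) g = sum_i g_i^2 / H_ii
  = (5.1919)^2/6 + (-2.7775)^2/3 + (-5.9879)^2/11 + (-2.3056)^2/3
  = 4.4926 + 2.5715 + 3.2595 + 1.7719 = 12.0956
Step 3: Objective decrease = 0.5 * g^T H^(-1) g = 6.0478


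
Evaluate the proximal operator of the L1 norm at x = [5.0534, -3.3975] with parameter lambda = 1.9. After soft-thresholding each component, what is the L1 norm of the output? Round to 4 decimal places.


Soft-thresholding with lambda = 1.9:
prox(5.0534) = sign(5.0534)*max(|5.0534| - 1.9, 0) = 3.1534
prox(-3.3975) = sign(-3.3975)*max(|-3.3975| - 1.9, 0) = -1.4975
prox(x) = [3.1534, -1.4975]
||prox(x)||_1 = 3.1534 + 1.4975 = 4.6509


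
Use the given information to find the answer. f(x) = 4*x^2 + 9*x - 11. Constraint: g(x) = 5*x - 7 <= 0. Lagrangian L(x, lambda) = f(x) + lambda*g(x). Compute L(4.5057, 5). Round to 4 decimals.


Step 1: Evaluate f(x).
f(4.5057) = 4*4.5057^2 + 9*4.5057 - 11 = 110.7566
Step 2: Evaluate g(x).
g(4.5057) = 5*4.5057 - 7 = 15.5285
Step 3: Compute Lagrangian.
L = 110.7566 + 5*15.5285 = 188.3991


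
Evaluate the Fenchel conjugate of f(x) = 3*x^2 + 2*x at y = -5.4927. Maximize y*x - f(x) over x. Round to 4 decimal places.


f*(y) = sup_x {y*x - a*x^2 - b*x} = sup_x {(y-b)*x - a*x^2}
FOC: (y - b) - 2a*x = 0 => x* = (y - b)/(2a)
x* = (-5.4927 - 2)/(2*3) = -1.2488
f*(-5.4927) = (y-b)^2/(4a) = (-5.4927 - 2)^2/(4*3)
= 56.1406/12 = 4.6784


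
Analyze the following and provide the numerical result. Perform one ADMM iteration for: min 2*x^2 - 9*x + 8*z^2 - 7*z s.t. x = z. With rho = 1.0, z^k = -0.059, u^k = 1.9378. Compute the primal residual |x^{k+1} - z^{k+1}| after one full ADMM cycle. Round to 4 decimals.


ADMM iteration with rho = 1.0, z^k = -0.059, u^k = 1.9378
Step 1: x-update.
Minimize 2*x^2 - 9*x + (1.0/2)*(x + 0.059 + 1.9378)^2
FOC: (2*2 + 1.0)*x = 9 + 1.0*(-0.059 - 1.9378)
x^{k+1} = 1.4006
Step 2: z-update.
Minimize 8*z^2 - 7*z + (1.0/2)*(1.4006 - z + 1.9378)^2
FOC: (2*8 + 1.0)*z = 7 + 1.0*(1.4006 + 1.9378)
z^{k+1} = 0.6081
Step 3: u-update.
u^{k+1} = 1.9378 + 1.4006 - 0.6081 = 2.7303
Step 4: Primal residual = |1.4006 - 0.6081| = 0.7925


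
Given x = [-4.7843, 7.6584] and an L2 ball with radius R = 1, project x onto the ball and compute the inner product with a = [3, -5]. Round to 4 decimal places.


Step 1: Compute ||x|| (intermediates to 6 decimals).
||x|| = sqrt((-4.7843)^2 + 7.6584^2) = 9.029984
Step 2: Project.
Since ||x|| > R, scale = R/||x|| = 1/9.029984 = 0.110742, proj(x) = scale * x
proj(x) = [-0.529823, 0.848107]
Step 3: Dot product.
a^T * proj(x) = 3*(-0.529823) - 5*0.848107 = -5.83


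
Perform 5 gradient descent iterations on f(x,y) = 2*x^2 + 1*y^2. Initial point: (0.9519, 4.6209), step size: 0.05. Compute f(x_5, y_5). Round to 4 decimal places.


Gradient descent on f(x,y) = 2*x^2 + 1*y^2.
Starting point: (0.9519, 4.6209), alpha = 0.05
Step 1: grad_x = 2*2*0.9519 = 3.8076, grad_y = 2*1*4.6209 = 9.2418
  x_1 = 0.9519 - 0.05*3.8076 = 0.7615
  y_1 = 4.6209 - 0.05*9.2418 = 4.1588
Step 2: grad_x = 2*2*0.7615 = 3.0461, grad_y = 2*1*4.1588 = 8.3176
  x_2 = 0.7615 - 0.05*3.0461 = 0.6092
  y_2 = 4.1588 - 0.05*8.3176 = 3.7429
Step 3: grad_x = 2*2*0.6092 = 2.4369, grad_y = 2*1*3.7429 = 7.4859
  x_3 = 0.6092 - 0.05*2.4369 = 0.4874
  y_3 = 3.7429 - 0.05*7.4859 = 3.3686
Step 4: grad_x = 2*2*0.4874 = 1.9495, grad_y = 2*1*3.3686 = 6.7373
  x_4 = 0.4874 - 0.05*1.9495 = 0.3899
  y_4 = 3.3686 - 0.05*6.7373 = 3.0318
Step 5: grad_x = 2*2*0.3899 = 1.5596, grad_y = 2*1*3.0318 = 6.0635
  x_5 = 0.3899 - 0.05*1.5596 = 0.3119
  y_5 = 3.0318 - 0.05*6.0635 = 2.7286
f(0.3119, 2.7286) = 2*0.3119^2 + 1*2.7286^2 = 7.6398


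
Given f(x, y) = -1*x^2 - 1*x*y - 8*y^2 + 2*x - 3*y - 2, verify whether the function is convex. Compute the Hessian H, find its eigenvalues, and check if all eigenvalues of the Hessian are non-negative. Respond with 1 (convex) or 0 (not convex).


The Hessian of f(x,y) = -1*x^2 - 1*x*y - 8*y^2 + 2*x - 3*y - 2 is:
H = [[-2, -1], [-1, -16]]
Trace = -2 - 16 = -18
Determinant = -2*-16 - (-1)^2 = 31
Discriminant = (-18)^2 - 4*31 = 200.0
Eigenvalues: lambda_1 = -16.0711, lambda_2 = -1.9289
The function is not convex.

0


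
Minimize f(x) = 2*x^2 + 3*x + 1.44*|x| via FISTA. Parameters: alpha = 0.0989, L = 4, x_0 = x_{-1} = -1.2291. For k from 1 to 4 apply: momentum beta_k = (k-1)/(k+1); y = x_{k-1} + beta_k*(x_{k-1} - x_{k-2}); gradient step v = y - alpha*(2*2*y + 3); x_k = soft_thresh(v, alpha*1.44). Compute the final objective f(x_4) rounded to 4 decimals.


FISTA on f(x) = 2*x^2 + 3*x + 1.44*|x|
L = 4, alpha = 0.0989
Iteration 1: beta = 0.0, y = -1.2291 + 0.0*(-1.2291 + 1.2291) = -1.2291
  grad(y) = -1.9164, v = y - alpha*grad = -1.0396
  prox(v) = soft_thresh(-1.0396, 0.1424) = -0.8972
Iteration 2: beta = 0.3333, y = -0.8972 + 0.3333*(-0.8972 + 1.2291) = -0.7865
  grad(y) = -0.146, v = y - alpha*grad = -0.7721
  prox(v) = soft_thresh(-0.7721, 0.1424) = -0.6296
Iteration 3: beta = 0.5, y = -0.6296 + 0.5*(-0.6296 + 0.8972) = -0.4959
  grad(y) = 1.0164, v = y - alpha*grad = -0.5964
  prox(v) = soft_thresh(-0.5964, 0.1424) = -0.454
Iteration 4: beta = 0.6, y = -0.454 + 0.6*(-0.454 + 0.6296) = -0.3486
  grad(y) = 1.6055, v = y - alpha*grad = -0.5074
  prox(v) = soft_thresh(-0.5074, 0.1424) = -0.365
f(x_4) = 2*(-0.365)^2 + 3*(-0.365) + 1.44*|-0.365| = -0.3029


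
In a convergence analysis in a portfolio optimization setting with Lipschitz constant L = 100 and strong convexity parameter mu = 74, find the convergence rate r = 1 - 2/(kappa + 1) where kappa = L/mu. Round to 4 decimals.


Step 1: Compute the condition number.
kappa = L/mu = 100/74 = 1.3514
Step 2: Compute the convergence rate.
r = 1 - 2/(kappa + 1) = 1 - 2*mu/(L + mu) = (L - mu)/(L + mu) = 26/174 = 0.1494


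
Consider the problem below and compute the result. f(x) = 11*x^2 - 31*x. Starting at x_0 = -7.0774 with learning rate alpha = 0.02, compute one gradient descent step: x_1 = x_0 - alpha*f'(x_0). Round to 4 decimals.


We compute the gradient at x_0 and apply the update.
f'(x) = 22*x - 31
f'(-7.0774) = 22*-7.0774 - 31 = -186.7028
x_1 = -7.0774 - 0.02*-186.7028 = -3.3433


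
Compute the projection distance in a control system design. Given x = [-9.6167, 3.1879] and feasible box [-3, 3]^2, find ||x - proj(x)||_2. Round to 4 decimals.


Project each component onto [-3, 3].
clip(-9.6167) = -3.0, clip(3.1879) = 3.0
Projection = [-3.0, 3.0]
Squared diffs: [43.7807, 0.0353]
Distance = sqrt(43.816) = 6.6194


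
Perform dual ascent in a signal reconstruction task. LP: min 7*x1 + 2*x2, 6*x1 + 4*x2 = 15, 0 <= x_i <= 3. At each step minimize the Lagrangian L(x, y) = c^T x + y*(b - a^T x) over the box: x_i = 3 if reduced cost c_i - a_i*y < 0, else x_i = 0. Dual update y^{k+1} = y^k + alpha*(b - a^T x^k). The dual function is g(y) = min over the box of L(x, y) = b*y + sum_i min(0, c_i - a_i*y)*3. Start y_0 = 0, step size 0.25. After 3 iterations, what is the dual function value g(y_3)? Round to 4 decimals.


Dual ascent for LP: min 7*x1 + 2*x2, 6*x1 + 4*x2 = 15, 0 <= x_i <= 3
Step 1: y^k = 0.0, reduced costs: (7.0, 2.0)
  x^k = (0.0, 0.0), subgradient = b - a^T x = 15.0
  y^{k+1} = 0.0 + 0.25*15.0 = 3.75
Step 2: y^k = 3.75, reduced costs: (-15.5, -13.0)
  x^k = (3.0, 3.0), subgradient = b - a^T x = -15.0
  y^{k+1} = 3.75 + 0.25*-15.0 = 0.0
Step 3: y^k = 0.0, reduced costs: (7.0, 2.0)
  x^k = (0.0, 0.0), subgradient = b - a^T x = 15.0
  y^{k+1} = 0.0 + 0.25*15.0 = 3.75
Dual objective at y_3 = 3.75: reduced costs (-15.5, -13.0), box minimizer x = (3.0, 3.0)
g(y_3) = b*y + (c1 - a1*y)*x1 + (c2 - a2*y)*x2 = 15*3.75 + (-15.5)*3.0 + (-13.0)*3.0 = 56.25 - 46.5 - 39.0 = -29.25


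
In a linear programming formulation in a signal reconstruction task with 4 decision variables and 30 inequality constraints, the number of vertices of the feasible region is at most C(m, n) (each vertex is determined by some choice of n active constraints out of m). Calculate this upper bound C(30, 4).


Each vertex corresponds to some choice of n active constraints out of m, so the number of vertices is at most C(m, n) = m! / (n!(m-n)!).
m = 30, n = 4
Numerator: 30 * 29 * 28 * 27
Denominator: 4! = 24
C(30, 4) = 27405


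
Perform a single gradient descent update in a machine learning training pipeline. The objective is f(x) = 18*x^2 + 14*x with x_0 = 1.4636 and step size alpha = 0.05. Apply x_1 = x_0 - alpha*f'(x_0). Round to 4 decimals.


We compute the gradient at x_0 and apply the update.
f'(x) = 36*x + 14
f'(1.4636) = 36*1.4636 + 14 = 66.6896
x_1 = 1.4636 - 0.05*66.6896 = -1.8709


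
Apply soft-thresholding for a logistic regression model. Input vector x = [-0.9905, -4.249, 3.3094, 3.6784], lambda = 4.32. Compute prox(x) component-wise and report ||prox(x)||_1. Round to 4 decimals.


Soft-thresholding with lambda = 4.32:
prox(-0.9905) = sign(-0.9905)*max(|-0.9905| - 4.32, 0) = 0.0
prox(-4.249) = sign(-4.249)*max(|-4.249| - 4.32, 0) = 0.0
prox(3.3094) = sign(3.3094)*max(|3.3094| - 4.32, 0) = 0.0
prox(3.6784) = sign(3.6784)*max(|3.6784| - 4.32, 0) = 0.0
prox(x) = [0.0, 0.0, 0.0, 0.0]
||prox(x)||_1 = 0.0 + 0.0 + 0.0 + 0.0 = 0.0


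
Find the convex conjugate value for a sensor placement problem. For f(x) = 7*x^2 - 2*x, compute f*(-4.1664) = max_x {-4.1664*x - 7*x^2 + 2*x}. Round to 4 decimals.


f*(y) = sup_x {y*x - a*x^2 - b*x} = sup_x {(y-b)*x - a*x^2}
FOC: (y - b) - 2a*x = 0 => x* = (y - b)/(2a)
x* = (-4.1664 + 2)/(2*7) = -0.1547
f*(-4.1664) = (y-b)^2/(4a) = (-4.1664 + 2)^2/(4*7)
= 4.6933/28 = 0.1676


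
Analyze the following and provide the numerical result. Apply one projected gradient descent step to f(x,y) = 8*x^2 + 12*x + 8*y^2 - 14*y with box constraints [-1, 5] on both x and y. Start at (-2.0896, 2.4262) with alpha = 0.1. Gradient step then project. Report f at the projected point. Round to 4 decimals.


Step 1: Compute gradient at (-2.0896, 2.4262).
grad_x = 2*8*-2.0896 + 12 = -21.4336
grad_y = 2*8*2.4262 - 14 = 24.8192
Step 2: Gradient step.
x_raw = -2.0896 - 0.1*-21.4336 = 0.0538
y_raw = 2.4262 - 0.1*24.8192 = -0.0557
Step 3: Project onto [-1, 5].
x_proj = clip(0.0538) = 0.0538
y_proj = clip(-0.0557) = -0.0557
Step 4: Evaluate f.
f(0.0538, -0.0557) = 1.4732


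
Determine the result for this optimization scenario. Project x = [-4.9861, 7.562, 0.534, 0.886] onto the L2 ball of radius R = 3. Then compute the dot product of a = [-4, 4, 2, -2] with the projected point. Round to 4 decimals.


Step 1: Compute ||x|| (intermediates to 6 decimals).
||x|| = sqrt((-4.9861)^2 + 7.562^2 + 0.534^2 + 0.886^2) = 9.116753
Step 2: Project.
Since ||x|| > R, scale = R/||x|| = 3/9.116753 = 0.329065, proj(x) = scale * x
proj(x) = [-1.640751, 2.48839, 0.175721, 0.291552]
Step 3: Dot product.
a^T * proj(x) = -4*(-1.640751) + 4*2.48839 + 2*0.175721 - 2*0.291552 = 16.2849


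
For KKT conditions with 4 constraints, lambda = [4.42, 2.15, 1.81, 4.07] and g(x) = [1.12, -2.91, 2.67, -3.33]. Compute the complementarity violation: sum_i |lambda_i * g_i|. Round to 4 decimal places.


KKT complementary slackness check:
lambda_1 * g_1 = 4.42 * 1.12 = 4.9504
lambda_2 * g_2 = 2.15 * -2.91 = -6.2565
lambda_3 * g_3 = 1.81 * 2.67 = 4.8327
lambda_4 * g_4 = 4.07 * -3.33 = -13.5531
Total violation = 4.9504 + 6.2565 + 4.8327 + 13.5531 = 29.5927


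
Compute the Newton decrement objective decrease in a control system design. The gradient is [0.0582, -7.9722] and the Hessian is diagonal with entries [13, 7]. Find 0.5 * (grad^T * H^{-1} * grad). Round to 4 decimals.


Step 1: H is diagonal, so H^(-1) * g = [0.0045, -1.1389].
Step 2: g^T H^(-1) g = sum_i g_i^2 / H_ii
  = (0.0582)^2/13 + (-7.9722)^2/7
  = 0.0003 + 9.0794 = 9.0797
Step 3: Objective decrease = 0.5 * g^T H^(-1) g = 4.5398


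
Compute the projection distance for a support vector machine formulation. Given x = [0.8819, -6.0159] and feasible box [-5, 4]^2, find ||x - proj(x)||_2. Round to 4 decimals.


Project each component onto [-5, 4].
clip(0.8819) = 0.8819, clip(-6.0159) = -5.0
Projection = [0.8819, -5.0]
Squared diffs: [0.0, 1.0321]
Distance = sqrt(1.0321) = 1.0159


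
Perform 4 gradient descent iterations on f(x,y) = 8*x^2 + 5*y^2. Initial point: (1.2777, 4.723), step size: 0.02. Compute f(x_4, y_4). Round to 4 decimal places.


Gradient descent on f(x,y) = 8*x^2 + 5*y^2.
Starting point: (1.2777, 4.723), alpha = 0.02
Step 1: grad_x = 2*8*1.2777 = 20.4432, grad_y = 2*5*4.723 = 47.23
  x_1 = 1.2777 - 0.02*20.4432 = 0.8688
  y_1 = 4.723 - 0.02*47.23 = 3.7784
Step 2: grad_x = 2*8*0.8688 = 13.9014, grad_y = 2*5*3.7784 = 37.784
  x_2 = 0.8688 - 0.02*13.9014 = 0.5908
  y_2 = 3.7784 - 0.02*37.784 = 3.0227
Step 3: grad_x = 2*8*0.5908 = 9.4529, grad_y = 2*5*3.0227 = 30.2272
  x_3 = 0.5908 - 0.02*9.4529 = 0.4017
  y_3 = 3.0227 - 0.02*30.2272 = 2.4182
Step 4: grad_x = 2*8*0.4017 = 6.428, grad_y = 2*5*2.4182 = 24.1818
  x_4 = 0.4017 - 0.02*6.428 = 0.2732
  y_4 = 2.4182 - 0.02*24.1818 = 1.9345
f(0.2732, 1.9345) = 8*0.2732^2 + 5*1.9345^2 = 19.3093


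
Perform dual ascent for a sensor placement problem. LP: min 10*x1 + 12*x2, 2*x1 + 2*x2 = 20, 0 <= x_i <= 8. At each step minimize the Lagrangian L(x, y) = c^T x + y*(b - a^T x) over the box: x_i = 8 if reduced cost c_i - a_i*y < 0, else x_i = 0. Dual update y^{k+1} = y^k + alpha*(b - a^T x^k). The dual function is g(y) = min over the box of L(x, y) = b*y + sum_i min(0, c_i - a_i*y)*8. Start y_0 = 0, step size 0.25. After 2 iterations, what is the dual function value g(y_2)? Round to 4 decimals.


Dual ascent for LP: min 10*x1 + 12*x2, 2*x1 + 2*x2 = 20, 0 <= x_i <= 8
Step 1: y^k = 0.0, reduced costs: (10.0, 12.0)
  x^k = (0.0, 0.0), subgradient = b - a^T x = 20.0
  y^{k+1} = 0.0 + 0.25*20.0 = 5.0
Step 2: y^k = 5.0, reduced costs: (0.0, 2.0)
  x^k = (0.0, 0.0), subgradient = b - a^T x = 20.0
  y^{k+1} = 5.0 + 0.25*20.0 = 10.0
Dual objective at y_2 = 10.0: reduced costs (-10.0, -8.0), box minimizer x = (8.0, 8.0)
g(y_2) = b*y + (c1 - a1*y)*x1 + (c2 - a2*y)*x2 = 20*10.0 + (-10.0)*8.0 + (-8.0)*8.0 = 200.0 - 80.0 - 64.0 = 56.0


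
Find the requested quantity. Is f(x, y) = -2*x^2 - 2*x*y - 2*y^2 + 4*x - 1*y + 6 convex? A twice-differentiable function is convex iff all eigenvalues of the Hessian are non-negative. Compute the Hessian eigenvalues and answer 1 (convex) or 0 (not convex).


The Hessian of f(x,y) = -2*x^2 - 2*x*y - 2*y^2 + 4*x - 1*y + 6 is:
H = [[-4, -2], [-2, -4]]
Trace = -4 - 4 = -8
Determinant = -4*-4 - (-2)^2 = 12
Discriminant = (-8)^2 - 4*12 = 16.0
Eigenvalues: lambda_1 = -6.0, lambda_2 = -2.0
The function is not convex.

0


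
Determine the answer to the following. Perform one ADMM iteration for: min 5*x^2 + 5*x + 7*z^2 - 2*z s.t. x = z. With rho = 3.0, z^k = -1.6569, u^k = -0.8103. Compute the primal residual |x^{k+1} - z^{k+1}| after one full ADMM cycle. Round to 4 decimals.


ADMM iteration with rho = 3.0, z^k = -1.6569, u^k = -0.8103
Step 1: x-update.
Minimize 5*x^2 + 5*x + (3.0/2)*(x + 1.6569 - 0.8103)^2
FOC: (2*5 + 3.0)*x = -5 + 3.0*(-1.6569 + 0.8103)
x^{k+1} = -0.58
Step 2: z-update.
Minimize 7*z^2 - 2*z + (3.0/2)*(-0.58 - z - 0.8103)^2
FOC: (2*7 + 3.0)*z = 2 + 3.0*(-0.58 - 0.8103)
z^{k+1} = -0.1277
Step 3: u-update.
u^{k+1} = -0.8103 - 0.58 + 0.1277 = -1.2626
Step 4: Primal residual = |-0.58 + 0.1277| = 0.4523
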